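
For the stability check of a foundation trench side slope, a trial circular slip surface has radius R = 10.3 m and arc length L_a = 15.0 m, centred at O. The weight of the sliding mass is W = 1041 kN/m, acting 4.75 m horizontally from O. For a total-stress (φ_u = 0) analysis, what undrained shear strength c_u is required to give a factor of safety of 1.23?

FS = c_u·L_a·R / (W·d), so c_u = FS·W·d / (L_a·R).
c_u = 1.23·1041·4.75 / (15.00·10.3) = 6082.0 / 154.50 = 39.37 kPa

c_u = 39.4 kPa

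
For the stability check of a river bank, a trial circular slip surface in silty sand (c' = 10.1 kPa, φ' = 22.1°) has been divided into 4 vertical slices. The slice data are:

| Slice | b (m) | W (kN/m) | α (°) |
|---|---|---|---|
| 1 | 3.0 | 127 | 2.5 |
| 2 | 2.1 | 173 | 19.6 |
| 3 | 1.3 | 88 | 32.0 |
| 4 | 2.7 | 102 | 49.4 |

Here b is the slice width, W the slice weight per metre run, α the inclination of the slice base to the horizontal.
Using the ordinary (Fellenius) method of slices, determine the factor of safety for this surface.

Ordinary method of slices: FS = Σ[c'·Δl_i + (W_i cosα_i)·tanφ'] / Σ W_i sinα_i, with Δl_i = b_i / cosα_i.
Slice 1: Δl = 3.0/cos2.5° = 3.003 m; N'_1 = 127·cos2.5° = 126.9; c'Δl = 30.33; W sinα = 5.5
Slice 2: Δl = 2.1/cos19.6° = 2.229 m; N'_2 = 173·cos19.6° = 163.0; c'Δl = 22.51; W sinα = 58.0
Slice 3: Δl = 1.3/cos32.0° = 1.533 m; N'_3 = 88·cos32.0° = 74.6; c'Δl = 15.48; W sinα = 46.6
Slice 4: Δl = 2.7/cos49.4° = 4.149 m; N'_4 = 102·cos49.4° = 66.4; c'Δl = 41.90; W sinα = 77.4
Σc'Δl = 110.2 kN/m; ΣN' = 430.9 kN/m; ΣW sinα = 187.7 kN/m
Resisting = 110.2 + 430.9·tan22.1° = 110.2 + 175.0 = 285.2 kN/m
FS = 285.2 / 187.7 = 1.520

FS = 1.52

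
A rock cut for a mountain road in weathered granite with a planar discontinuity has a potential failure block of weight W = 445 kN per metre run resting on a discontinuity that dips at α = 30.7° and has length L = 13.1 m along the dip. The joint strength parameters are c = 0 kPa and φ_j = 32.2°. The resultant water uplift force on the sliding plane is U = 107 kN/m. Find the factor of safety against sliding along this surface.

Resolving the block weight along and normal to the plane and applying the Mohr–Coulomb strength on the joint:
N' = W cosα − U = 445·cos30.7° − 107 = 275.6 kN/m
Driving force T = W sinα = 445·sin30.7° = 227.2 kN/m
Resisting force R = c·L + N'·tanφ_j = 0·13.1 + 275.6·tan32.2° = 0.0 + 173.6 = 173.6 kN/m
FS = R / T = 173.6 / 227.2 = 0.764

FS = 0.76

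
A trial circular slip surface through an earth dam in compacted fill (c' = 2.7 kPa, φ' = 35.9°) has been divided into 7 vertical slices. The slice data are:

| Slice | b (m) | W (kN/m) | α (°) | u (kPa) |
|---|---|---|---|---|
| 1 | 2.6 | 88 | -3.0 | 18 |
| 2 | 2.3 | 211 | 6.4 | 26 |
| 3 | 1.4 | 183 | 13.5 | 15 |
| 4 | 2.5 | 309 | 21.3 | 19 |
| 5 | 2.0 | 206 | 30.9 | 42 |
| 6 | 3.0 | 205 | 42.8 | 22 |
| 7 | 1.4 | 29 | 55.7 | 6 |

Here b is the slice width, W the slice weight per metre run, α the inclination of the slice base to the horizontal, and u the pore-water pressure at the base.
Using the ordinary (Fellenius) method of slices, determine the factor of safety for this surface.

FS = 1.29

Ordinary method of slices: FS = Σ[c'·Δl_i + (W_i cosα_i − u_i·Δl_i)·tanφ'] / Σ W_i sinα_i, with Δl_i = b_i / cosα_i.
Slice 1: Δl = 2.6/cos(-3.0°) = 2.604 m; N'_1 = 88·cos(-3.0°) − 18·2.604 = 41.0; c'Δl = 7.03; W sinα = -4.6
Slice 2: Δl = 2.3/cos6.4° = 2.314 m; N'_2 = 211·cos6.4° − 26·2.314 = 149.5; c'Δl = 6.25; W sinα = 23.5
Slice 3: Δl = 1.4/cos13.5° = 1.440 m; N'_3 = 183·cos13.5° − 15·1.440 = 156.3; c'Δl = 3.89; W sinα = 42.7
Slice 4: Δl = 2.5/cos21.3° = 2.683 m; N'_4 = 309·cos21.3° − 19·2.683 = 236.9; c'Δl = 7.24; W sinα = 112.2
Slice 5: Δl = 2.0/cos30.9° = 2.331 m; N'_5 = 206·cos30.9° − 42·2.331 = 78.9; c'Δl = 6.29; W sinα = 105.8
Slice 6: Δl = 3.0/cos42.8° = 4.089 m; N'_6 = 205·cos42.8° − 22·4.089 = 60.5; c'Δl = 11.04; W sinα = 139.3
Slice 7: Δl = 1.4/cos55.7° = 2.484 m; N'_7 = 29·cos55.7° − 6·2.484 = 1.4; c'Δl = 6.71; W sinα = 24.0
Σc'Δl = 48.5 kN/m; ΣN' = 724.5 kN/m; ΣW sinα = 442.9 kN/m
Resisting = 48.5 + 724.5·tan35.9° = 48.5 + 524.5 = 572.9 kN/m
FS = 572.9 / 442.9 = 1.294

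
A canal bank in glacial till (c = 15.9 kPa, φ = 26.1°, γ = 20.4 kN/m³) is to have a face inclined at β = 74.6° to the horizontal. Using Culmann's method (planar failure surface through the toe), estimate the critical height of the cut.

Culmann's analysis gives the critical failure plane at α_cr = (β + φ)/2 = (74.6 + 26.1)/2 = 50.3°, and the critical height
H_c = (4c/γ) · sinβ cosφ / [1 − cos(β − φ)]
    = (4·15.9/20.4) · sin74.6°·cos26.1° / [1 − cos(48.5°)]
    = 3.118 · 0.9641·0.8980 / [1 − 0.6626]
    = 3.118 · 0.8658 / 0.3374
    = 8.00 m

H_c = 8.00 m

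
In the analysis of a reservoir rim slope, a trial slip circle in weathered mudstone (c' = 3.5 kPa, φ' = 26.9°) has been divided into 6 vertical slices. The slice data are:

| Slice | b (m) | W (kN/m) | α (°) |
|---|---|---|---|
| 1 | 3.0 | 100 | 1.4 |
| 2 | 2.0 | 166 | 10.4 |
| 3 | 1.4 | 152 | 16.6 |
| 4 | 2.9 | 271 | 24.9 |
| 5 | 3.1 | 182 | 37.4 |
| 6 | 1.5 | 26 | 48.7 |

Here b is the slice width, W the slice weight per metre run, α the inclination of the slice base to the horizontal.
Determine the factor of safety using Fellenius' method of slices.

Ordinary method of slices: FS = Σ[c'·Δl_i + (W_i cosα_i)·tanφ'] / Σ W_i sinα_i, with Δl_i = b_i / cosα_i.
Slice 1: Δl = 3.0/cos1.4° = 3.001 m; N'_1 = 100·cos1.4° = 100.0; c'Δl = 10.50; W sinα = 2.4
Slice 2: Δl = 2.0/cos10.4° = 2.033 m; N'_2 = 166·cos10.4° = 163.3; c'Δl = 7.12; W sinα = 30.0
Slice 3: Δl = 1.4/cos16.6° = 1.461 m; N'_3 = 152·cos16.6° = 145.7; c'Δl = 5.11; W sinα = 43.4
Slice 4: Δl = 2.9/cos24.9° = 3.197 m; N'_4 = 271·cos24.9° = 245.8; c'Δl = 11.19; W sinα = 114.1
Slice 5: Δl = 3.1/cos37.4° = 3.902 m; N'_5 = 182·cos37.4° = 144.6; c'Δl = 13.66; W sinα = 110.5
Slice 6: Δl = 1.5/cos48.7° = 2.273 m; N'_6 = 26·cos48.7° = 17.2; c'Δl = 7.95; W sinα = 19.5
Σc'Δl = 55.5 kN/m; ΣN' = 816.5 kN/m; ΣW sinα = 320.0 kN/m
Resisting = 55.5 + 816.5·tan26.9° = 55.5 + 414.2 = 469.7 kN/m
FS = 469.7 / 320.0 = 1.468

FS = 1.47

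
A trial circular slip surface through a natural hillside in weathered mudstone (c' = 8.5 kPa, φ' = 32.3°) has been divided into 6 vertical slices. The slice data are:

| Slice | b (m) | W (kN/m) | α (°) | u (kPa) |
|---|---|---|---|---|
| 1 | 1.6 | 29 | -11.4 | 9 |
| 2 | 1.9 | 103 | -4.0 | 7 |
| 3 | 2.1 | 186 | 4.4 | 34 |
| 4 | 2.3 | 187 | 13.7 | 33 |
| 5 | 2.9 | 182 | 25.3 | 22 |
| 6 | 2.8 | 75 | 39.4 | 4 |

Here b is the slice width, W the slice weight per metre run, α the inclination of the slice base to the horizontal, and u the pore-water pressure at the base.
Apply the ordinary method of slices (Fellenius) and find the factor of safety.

FS = 2.43

Ordinary method of slices: FS = Σ[c'·Δl_i + (W_i cosα_i − u_i·Δl_i)·tanφ'] / Σ W_i sinα_i, with Δl_i = b_i / cosα_i.
Slice 1: Δl = 1.6/cos(-11.4°) = 1.632 m; N'_1 = 29·cos(-11.4°) − 9·1.632 = 13.7; c'Δl = 13.87; W sinα = -5.7
Slice 2: Δl = 1.9/cos(-4.0°) = 1.905 m; N'_2 = 103·cos(-4.0°) − 7·1.905 = 89.4; c'Δl = 16.19; W sinα = -7.2
Slice 3: Δl = 2.1/cos4.4° = 2.106 m; N'_3 = 186·cos4.4° − 34·2.106 = 113.8; c'Δl = 17.90; W sinα = 14.3
Slice 4: Δl = 2.3/cos13.7° = 2.367 m; N'_4 = 187·cos13.7° − 33·2.367 = 103.6; c'Δl = 20.12; W sinα = 44.3
Slice 5: Δl = 2.9/cos25.3° = 3.208 m; N'_5 = 182·cos25.3° − 22·3.208 = 94.0; c'Δl = 27.27; W sinα = 77.8
Slice 6: Δl = 2.8/cos39.4° = 3.623 m; N'_6 = 75·cos39.4° − 4·3.623 = 43.5; c'Δl = 30.80; W sinα = 47.6
Σc'Δl = 126.2 kN/m; ΣN' = 458.0 kN/m; ΣW sinα = 171.0 kN/m
Resisting = 126.2 + 458.0·tan32.3° = 126.2 + 289.5 = 415.7 kN/m
FS = 415.7 / 171.0 = 2.431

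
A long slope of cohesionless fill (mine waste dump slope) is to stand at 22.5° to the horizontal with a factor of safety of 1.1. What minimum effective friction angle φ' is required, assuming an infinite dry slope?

FS = tanφ'/tanβ ⇒ tanφ' = FS · tanβ = 1.1 · tan22.5° = 0.4556
φ' = arctan(0.4556) = 24.50°

φ' = 24.5°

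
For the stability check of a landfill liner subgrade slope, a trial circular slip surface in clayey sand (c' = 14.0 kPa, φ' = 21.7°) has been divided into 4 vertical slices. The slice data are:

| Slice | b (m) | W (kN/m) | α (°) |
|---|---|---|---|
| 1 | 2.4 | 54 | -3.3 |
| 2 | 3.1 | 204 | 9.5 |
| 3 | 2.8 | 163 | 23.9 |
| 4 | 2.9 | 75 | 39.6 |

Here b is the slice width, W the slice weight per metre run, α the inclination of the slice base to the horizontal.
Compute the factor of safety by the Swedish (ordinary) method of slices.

FS = 2.47

Ordinary method of slices: FS = Σ[c'·Δl_i + (W_i cosα_i)·tanφ'] / Σ W_i sinα_i, with Δl_i = b_i / cosα_i.
Slice 1: Δl = 2.4/cos(-3.3°) = 2.404 m; N'_1 = 54·cos(-3.3°) = 53.9; c'Δl = 33.66; W sinα = -3.1
Slice 2: Δl = 3.1/cos9.5° = 3.143 m; N'_2 = 204·cos9.5° = 201.2; c'Δl = 44.00; W sinα = 33.7
Slice 3: Δl = 2.8/cos23.9° = 3.063 m; N'_3 = 163·cos23.9° = 149.0; c'Δl = 42.88; W sinα = 66.0
Slice 4: Δl = 2.9/cos39.6° = 3.764 m; N'_4 = 75·cos39.6° = 57.8; c'Δl = 52.69; W sinα = 47.8
Σc'Δl = 173.2 kN/m; ΣN' = 461.9 kN/m; ΣW sinα = 144.4 kN/m
Resisting = 173.2 + 461.9·tan21.7° = 173.2 + 183.8 = 357.1 kN/m
FS = 357.1 / 144.4 = 2.473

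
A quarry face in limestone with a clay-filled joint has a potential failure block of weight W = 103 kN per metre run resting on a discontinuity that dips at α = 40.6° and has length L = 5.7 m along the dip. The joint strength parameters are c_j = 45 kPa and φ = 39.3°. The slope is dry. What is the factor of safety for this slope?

Resolving the block weight along and normal to the plane and applying the Mohr–Coulomb strength on the joint:
N' = W cosα = 103·cos40.6° = 78.2 kN/m
Driving force T = W sinα = 103·sin40.6° = 67.0 kN/m
Resisting force R = c_j·L + N'·tanφ = 45·5.7 + 78.2·tan39.3° = 256.5 + 64.0 = 320.5 kN/m
FS = R / T = 320.5 / 67.0 = 4.782

FS = 4.78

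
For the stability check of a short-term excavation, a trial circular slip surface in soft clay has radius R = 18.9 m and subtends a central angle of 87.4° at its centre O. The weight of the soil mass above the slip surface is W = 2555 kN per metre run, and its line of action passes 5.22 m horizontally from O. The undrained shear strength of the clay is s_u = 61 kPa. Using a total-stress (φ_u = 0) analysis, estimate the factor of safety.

FS = 2.49

Taking moments about the centre O, the resisting moment is provided by the undrained shear strength acting along the arc:
Arc length L_a = R·θ = 18.9·(87.4°·π/180) = 18.9·1.5254 = 28.83 m
M_R = s_u·L_a·R = 61·28.83·18.9 = 33238.6 kN·m/m
M_D = W·d = 2555·5.22 = 13337.1 kN·m/m
FS = M_R / M_D = 33238.6 / 13337.1 = 2.492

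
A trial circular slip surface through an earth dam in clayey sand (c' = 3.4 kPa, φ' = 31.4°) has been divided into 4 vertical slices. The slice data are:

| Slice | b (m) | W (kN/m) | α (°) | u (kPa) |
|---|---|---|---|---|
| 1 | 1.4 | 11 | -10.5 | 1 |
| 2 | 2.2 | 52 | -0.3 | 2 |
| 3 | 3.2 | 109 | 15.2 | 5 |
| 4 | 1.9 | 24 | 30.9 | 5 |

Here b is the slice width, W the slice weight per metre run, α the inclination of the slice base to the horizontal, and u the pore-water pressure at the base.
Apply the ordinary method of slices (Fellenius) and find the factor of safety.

FS = 3.26

Ordinary method of slices: FS = Σ[c'·Δl_i + (W_i cosα_i − u_i·Δl_i)·tanφ'] / Σ W_i sinα_i, with Δl_i = b_i / cosα_i.
Slice 1: Δl = 1.4/cos(-10.5°) = 1.424 m; N'_1 = 11·cos(-10.5°) − 1·1.424 = 9.4; c'Δl = 4.84; W sinα = -2.0
Slice 2: Δl = 2.2/cos(-0.3°) = 2.200 m; N'_2 = 52·cos(-0.3°) − 2·2.200 = 47.6; c'Δl = 7.48; W sinα = -0.3
Slice 3: Δl = 3.2/cos15.2° = 3.316 m; N'_3 = 109·cos15.2° − 5·3.316 = 88.6; c'Δl = 11.27; W sinα = 28.6
Slice 4: Δl = 1.9/cos30.9° = 2.214 m; N'_4 = 24·cos30.9° − 5·2.214 = 9.5; c'Δl = 7.53; W sinα = 12.3
Σc'Δl = 31.1 kN/m; ΣN' = 155.1 kN/m; ΣW sinα = 38.6 kN/m
Resisting = 31.1 + 155.1·tan31.4° = 31.1 + 94.7 = 125.8 kN/m
FS = 125.8 / 38.6 = 3.257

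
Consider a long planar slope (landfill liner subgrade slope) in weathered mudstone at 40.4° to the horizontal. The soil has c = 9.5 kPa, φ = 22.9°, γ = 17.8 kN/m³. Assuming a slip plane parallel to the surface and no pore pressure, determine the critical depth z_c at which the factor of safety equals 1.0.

z_c = 2.15 m

Setting FS = 1.00 in FS = [c + γz cos²β tanφ] / [γz sinβ cosβ] and solving for z:
z = c / [γ cosβ (FS·sinβ − cosβ·tanφ)]
  = 9.5 / [17.8·cos40.4°·(1.00·sin40.4° − cos40.4°·tan22.9°)]
  = 9.5 / [17.8·0.7615·(1.00·0.6481 − 0.7615·0.4224)]
  = 9.5 / 4.4249 = 2.147 m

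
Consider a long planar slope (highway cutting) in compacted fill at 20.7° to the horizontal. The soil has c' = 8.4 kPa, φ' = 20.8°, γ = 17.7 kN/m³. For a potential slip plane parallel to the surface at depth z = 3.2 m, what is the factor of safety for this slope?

For an infinite slope with a slip plane parallel to the surface (no pore pressure): FS = [c' + γz cos²β tanφ'] / [γz sinβ cosβ].
γz = 17.7·3.2 = 56.64 kN/m²
Numerator = 8.4 + 56.64·cos²20.7°·tan20.8° = 8.4 + 56.64·0.8751·0.3799 = 27.227 kPa
Denominator = 56.64·sin20.7°·cos20.7° = 56.64·0.3535·0.9354 = 18.728 kPa
FS = 27.227 / 18.728 = 1.454

FS = 1.45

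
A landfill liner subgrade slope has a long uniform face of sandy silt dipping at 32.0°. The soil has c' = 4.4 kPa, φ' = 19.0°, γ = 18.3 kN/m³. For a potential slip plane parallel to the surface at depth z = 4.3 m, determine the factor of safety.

FS = 0.68

For an infinite slope with a slip plane parallel to the surface (no pore pressure): FS = [c' + γz cos²β tanφ'] / [γz sinβ cosβ].
γz = 18.3·4.3 = 78.69 kN/m²
Numerator = 4.4 + 78.69·cos²32.0°·tan19.0° = 4.4 + 78.69·0.7192·0.3443 = 23.886 kPa
Denominator = 78.69·sin32.0°·cos32.0° = 78.69·0.5299·0.8480 = 35.363 kPa
FS = 23.886 / 35.363 = 0.675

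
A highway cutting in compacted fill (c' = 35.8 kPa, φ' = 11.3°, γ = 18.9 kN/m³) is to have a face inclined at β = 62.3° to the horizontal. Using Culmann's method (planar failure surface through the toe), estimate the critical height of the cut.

Culmann's analysis gives the critical failure plane at α_cr = (β + φ')/2 = (62.3 + 11.3)/2 = 36.8°, and the critical height
H_c = (4c'/γ) · sinβ cosφ' / [1 − cos(β − φ')]
    = (4·35.8/18.9) · sin62.3°·cos11.3° / [1 − cos(51.0°)]
    = 7.577 · 0.8854·0.9806 / [1 − 0.6293]
    = 7.577 · 0.8682 / 0.3707
    = 17.75 m

H_c = 17.75 m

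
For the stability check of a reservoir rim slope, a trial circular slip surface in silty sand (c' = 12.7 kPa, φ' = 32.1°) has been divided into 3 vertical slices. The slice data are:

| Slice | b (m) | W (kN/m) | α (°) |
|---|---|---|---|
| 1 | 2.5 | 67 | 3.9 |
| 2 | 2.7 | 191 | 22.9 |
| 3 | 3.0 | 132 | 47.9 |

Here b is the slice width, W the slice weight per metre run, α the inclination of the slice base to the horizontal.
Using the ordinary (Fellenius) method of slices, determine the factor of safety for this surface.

Ordinary method of slices: FS = Σ[c'·Δl_i + (W_i cosα_i)·tanφ'] / Σ W_i sinα_i, with Δl_i = b_i / cosα_i.
Slice 1: Δl = 2.5/cos3.9° = 2.506 m; N'_1 = 67·cos3.9° = 66.8; c'Δl = 31.82; W sinα = 4.6
Slice 2: Δl = 2.7/cos22.9° = 2.931 m; N'_2 = 191·cos22.9° = 175.9; c'Δl = 37.22; W sinα = 74.3
Slice 3: Δl = 3.0/cos47.9° = 4.475 m; N'_3 = 132·cos47.9° = 88.5; c'Δl = 56.83; W sinα = 97.9
Σc'Δl = 125.9 kN/m; ΣN' = 331.3 kN/m; ΣW sinα = 176.8 kN/m
Resisting = 125.9 + 331.3·tan32.1° = 125.9 + 207.8 = 333.7 kN/m
FS = 333.7 / 176.8 = 1.887

FS = 1.89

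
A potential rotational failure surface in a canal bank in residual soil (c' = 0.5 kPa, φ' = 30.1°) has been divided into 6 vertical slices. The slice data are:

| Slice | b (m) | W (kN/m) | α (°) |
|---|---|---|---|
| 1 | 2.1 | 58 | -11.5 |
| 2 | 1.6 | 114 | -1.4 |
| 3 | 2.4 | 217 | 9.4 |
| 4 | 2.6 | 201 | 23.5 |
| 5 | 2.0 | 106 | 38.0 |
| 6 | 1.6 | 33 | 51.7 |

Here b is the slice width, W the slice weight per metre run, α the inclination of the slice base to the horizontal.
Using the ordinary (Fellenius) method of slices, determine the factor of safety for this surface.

Ordinary method of slices: FS = Σ[c'·Δl_i + (W_i cosα_i)·tanφ'] / Σ W_i sinα_i, with Δl_i = b_i / cosα_i.
Slice 1: Δl = 2.1/cos(-11.5°) = 2.143 m; N'_1 = 58·cos(-11.5°) = 56.8; c'Δl = 1.07; W sinα = -11.6
Slice 2: Δl = 1.6/cos(-1.4°) = 1.600 m; N'_2 = 114·cos(-1.4°) = 114.0; c'Δl = 0.80; W sinα = -2.8
Slice 3: Δl = 2.4/cos9.4° = 2.433 m; N'_3 = 217·cos9.4° = 214.1; c'Δl = 1.22; W sinα = 35.4
Slice 4: Δl = 2.6/cos23.5° = 2.835 m; N'_4 = 201·cos23.5° = 184.3; c'Δl = 1.42; W sinα = 80.1
Slice 5: Δl = 2.0/cos38.0° = 2.538 m; N'_5 = 106·cos38.0° = 83.5; c'Δl = 1.27; W sinα = 65.3
Slice 6: Δl = 1.6/cos51.7° = 2.582 m; N'_6 = 33·cos51.7° = 20.5; c'Δl = 1.29; W sinα = 25.9
Σc'Δl = 7.1 kN/m; ΣN' = 673.2 kN/m; ΣW sinα = 192.4 kN/m
Resisting = 7.1 + 673.2·tan30.1° = 7.1 + 390.2 = 397.3 kN/m
FS = 397.3 / 192.4 = 2.065

FS = 2.07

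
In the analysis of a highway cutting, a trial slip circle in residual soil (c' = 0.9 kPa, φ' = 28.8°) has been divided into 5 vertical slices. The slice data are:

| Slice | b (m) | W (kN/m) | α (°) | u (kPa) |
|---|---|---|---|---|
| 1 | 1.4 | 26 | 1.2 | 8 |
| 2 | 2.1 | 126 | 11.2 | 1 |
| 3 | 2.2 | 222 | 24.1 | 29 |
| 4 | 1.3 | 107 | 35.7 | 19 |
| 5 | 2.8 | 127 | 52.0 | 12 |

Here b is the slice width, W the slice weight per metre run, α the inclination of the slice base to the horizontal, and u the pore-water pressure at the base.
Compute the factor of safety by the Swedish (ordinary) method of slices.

Ordinary method of slices: FS = Σ[c'·Δl_i + (W_i cosα_i − u_i·Δl_i)·tanφ'] / Σ W_i sinα_i, with Δl_i = b_i / cosα_i.
Slice 1: Δl = 1.4/cos1.2° = 1.400 m; N'_1 = 26·cos1.2° − 8·1.400 = 14.8; c'Δl = 1.26; W sinα = 0.5
Slice 2: Δl = 2.1/cos11.2° = 2.141 m; N'_2 = 126·cos11.2° − 1·2.141 = 121.5; c'Δl = 1.93; W sinα = 24.5
Slice 3: Δl = 2.2/cos24.1° = 2.410 m; N'_3 = 222·cos24.1° − 29·2.410 = 132.8; c'Δl = 2.17; W sinα = 90.6
Slice 4: Δl = 1.3/cos35.7° = 1.601 m; N'_4 = 107·cos35.7° − 19·1.601 = 56.5; c'Δl = 1.44; W sinα = 62.4
Slice 5: Δl = 2.8/cos52.0° = 4.548 m; N'_5 = 127·cos52.0° − 12·4.548 = 23.6; c'Δl = 4.09; W sinα = 100.1
Σc'Δl = 10.9 kN/m; ΣN' = 349.1 kN/m; ΣW sinα = 278.2 kN/m
Resisting = 10.9 + 349.1·tan28.8° = 10.9 + 191.9 = 202.8 kN/m
FS = 202.8 / 278.2 = 0.729

FS = 0.73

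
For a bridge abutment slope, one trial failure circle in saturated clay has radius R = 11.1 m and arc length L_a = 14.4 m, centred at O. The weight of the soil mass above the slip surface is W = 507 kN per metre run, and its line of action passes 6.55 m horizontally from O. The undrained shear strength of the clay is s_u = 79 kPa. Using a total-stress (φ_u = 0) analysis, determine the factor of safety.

FS = 3.80

Taking moments about the centre O, the resisting moment is provided by the undrained shear strength acting along the arc:
M_R = s_u·L_a·R = 79·14.40·11.1 = 12627.4 kN·m/m
M_D = W·d = 507·6.55 = 3320.8 kN·m/m
FS = M_R / M_D = 12627.4 / 3320.8 = 3.802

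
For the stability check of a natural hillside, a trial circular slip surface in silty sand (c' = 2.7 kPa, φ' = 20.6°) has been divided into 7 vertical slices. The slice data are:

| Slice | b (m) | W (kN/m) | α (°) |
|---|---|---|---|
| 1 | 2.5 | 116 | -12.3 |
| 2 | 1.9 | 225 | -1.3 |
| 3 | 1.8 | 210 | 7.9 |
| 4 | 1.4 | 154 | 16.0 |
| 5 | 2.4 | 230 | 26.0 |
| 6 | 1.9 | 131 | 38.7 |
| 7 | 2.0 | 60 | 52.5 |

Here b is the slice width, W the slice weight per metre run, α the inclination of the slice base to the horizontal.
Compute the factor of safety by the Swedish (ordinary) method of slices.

FS = 1.60

Ordinary method of slices: FS = Σ[c'·Δl_i + (W_i cosα_i)·tanφ'] / Σ W_i sinα_i, with Δl_i = b_i / cosα_i.
Slice 1: Δl = 2.5/cos(-12.3°) = 2.559 m; N'_1 = 116·cos(-12.3°) = 113.3; c'Δl = 6.91; W sinα = -24.7
Slice 2: Δl = 1.9/cos(-1.3°) = 1.900 m; N'_2 = 225·cos(-1.3°) = 224.9; c'Δl = 5.13; W sinα = -5.1
Slice 3: Δl = 1.8/cos7.9° = 1.817 m; N'_3 = 210·cos7.9° = 208.0; c'Δl = 4.91; W sinα = 28.9
Slice 4: Δl = 1.4/cos16.0° = 1.456 m; N'_4 = 154·cos16.0° = 148.0; c'Δl = 3.93; W sinα = 42.4
Slice 5: Δl = 2.4/cos26.0° = 2.670 m; N'_5 = 230·cos26.0° = 206.7; c'Δl = 7.21; W sinα = 100.8
Slice 6: Δl = 1.9/cos38.7° = 2.435 m; N'_6 = 131·cos38.7° = 102.2; c'Δl = 6.57; W sinα = 81.9
Slice 7: Δl = 2.0/cos52.5° = 3.285 m; N'_7 = 60·cos52.5° = 36.5; c'Δl = 8.87; W sinα = 47.6
Σc'Δl = 43.5 kN/m; ΣN' = 1039.8 kN/m; ΣW sinα = 271.8 kN/m
Resisting = 43.5 + 1039.8·tan20.6° = 43.5 + 390.8 = 434.4 kN/m
FS = 434.4 / 271.8 = 1.598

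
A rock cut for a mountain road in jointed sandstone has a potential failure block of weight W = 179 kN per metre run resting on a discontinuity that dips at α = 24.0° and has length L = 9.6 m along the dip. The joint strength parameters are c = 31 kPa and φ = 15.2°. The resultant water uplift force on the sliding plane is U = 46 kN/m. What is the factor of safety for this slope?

FS = 4.53

Resolving the block weight along and normal to the plane and applying the Mohr–Coulomb strength on the joint:
N' = W cosα − U = 179·cos24.0° − 46 = 117.5 kN/m
Driving force T = W sinα = 179·sin24.0° = 72.8 kN/m
Resisting force R = c·L + N'·tanφ = 31·9.6 + 117.5·tan15.2° = 297.6 + 31.9 = 329.5 kN/m
FS = R / T = 329.5 / 72.8 = 4.526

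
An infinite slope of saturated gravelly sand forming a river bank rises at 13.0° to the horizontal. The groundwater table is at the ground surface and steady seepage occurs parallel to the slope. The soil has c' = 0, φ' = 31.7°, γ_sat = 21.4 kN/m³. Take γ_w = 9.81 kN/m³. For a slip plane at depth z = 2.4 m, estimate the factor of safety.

FS = 1.45

With seepage parallel to the slope and the water table at the surface, the effective normal stress on the slip plane uses the buoyant unit weight γ' = γ_sat − γ_w while the driving shear stress uses γ_sat:
FS = [c' + γ' z cos²β tanφ'] / [γ_sat z sinβ cosβ]
(For c' = 0 this reduces to FS = (γ'/γ_sat)·tanφ'/tanβ.)
γ' = 21.4 − 9.81 = 11.59 kN/m³
Numerator = 0.0 + 11.59·2.4·cos²13.0°·tan31.7° = 0.0 + 11.59·2.4·0.9494·0.6176 = 16.310 kPa
Denominator = 21.4·2.4·sin13.0°·cos13.0° = 21.4·2.4·0.2250·0.9744 = 11.257 kPa
FS = 16.310 / 11.257 = 1.449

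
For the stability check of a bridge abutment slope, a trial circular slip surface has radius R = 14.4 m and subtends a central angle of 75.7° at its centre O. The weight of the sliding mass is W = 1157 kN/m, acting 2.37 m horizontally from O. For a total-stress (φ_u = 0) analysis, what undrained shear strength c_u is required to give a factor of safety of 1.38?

FS = c_u·L_a·R / (W·d), so c_u = FS·W·d / (L_a·R).
Arc length L_a = R·θ = 14.4·(75.7°·π/180) = 14.4·1.3212 = 19.03 m
c_u = 1.38·1157·2.37 / (19.03·14.4) = 3784.1 / 273.97 = 13.81 kPa

c_u = 13.8 kPa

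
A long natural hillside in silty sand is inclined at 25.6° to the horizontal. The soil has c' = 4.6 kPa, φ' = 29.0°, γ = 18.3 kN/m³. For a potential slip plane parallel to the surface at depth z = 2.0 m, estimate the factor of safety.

FS = 1.48

For an infinite slope with a slip plane parallel to the surface (no pore pressure): FS = [c' + γz cos²β tanφ'] / [γz sinβ cosβ].
γz = 18.3·2.0 = 36.60 kN/m²
Numerator = 4.6 + 36.60·cos²25.6°·tan29.0° = 4.6 + 36.60·0.8133·0.5543 = 21.100 kPa
Denominator = 36.60·sin25.6°·cos25.6° = 36.60·0.4321·0.9018 = 14.262 kPa
FS = 21.100 / 14.262 = 1.479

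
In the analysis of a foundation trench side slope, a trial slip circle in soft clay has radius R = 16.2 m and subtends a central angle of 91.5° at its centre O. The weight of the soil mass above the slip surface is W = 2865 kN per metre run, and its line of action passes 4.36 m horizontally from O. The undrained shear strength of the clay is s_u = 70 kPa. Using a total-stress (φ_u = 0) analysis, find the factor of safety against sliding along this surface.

Taking moments about the centre O, the resisting moment is provided by the undrained shear strength acting along the arc:
Arc length L_a = R·θ = 16.2·(91.5°·π/180) = 16.2·1.5970 = 25.87 m
M_R = s_u·L_a·R = 70·25.87·16.2 = 29337.7 kN·m/m
M_D = W·d = 2865·4.36 = 12491.4 kN·m/m
FS = M_R / M_D = 29337.7 / 12491.4 = 2.349

FS = 2.35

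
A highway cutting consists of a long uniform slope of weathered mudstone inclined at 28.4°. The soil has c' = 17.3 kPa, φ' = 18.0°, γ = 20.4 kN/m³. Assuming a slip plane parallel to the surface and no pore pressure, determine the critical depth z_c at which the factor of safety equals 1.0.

z_c = 5.08 m

Setting FS = 1.00 in FS = [c' + γz cos²β tanφ'] / [γz sinβ cosβ] and solving for z:
z = c' / [γ cosβ (FS·sinβ − cosβ·tanφ')]
  = 17.3 / [20.4·cos28.4°·(1.00·sin28.4° − cos28.4°·tan18.0°)]
  = 17.3 / [20.4·0.8796·(1.00·0.4756 − 0.8796·0.3249)]
  = 17.3 / 3.4061 = 5.079 m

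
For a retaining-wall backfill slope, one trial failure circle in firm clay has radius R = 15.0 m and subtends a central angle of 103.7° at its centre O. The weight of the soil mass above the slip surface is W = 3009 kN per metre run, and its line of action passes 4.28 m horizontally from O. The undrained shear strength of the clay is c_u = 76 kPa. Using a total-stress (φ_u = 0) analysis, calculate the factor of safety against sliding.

FS = 2.40

Taking moments about the centre O, the resisting moment is provided by the undrained shear strength acting along the arc:
Arc length L_a = R·θ = 15.0·(103.7°·π/180) = 15.0·1.8099 = 27.15 m
M_R = c_u·L_a·R = 76·27.15·15.0 = 30949.4 kN·m/m
M_D = W·d = 3009·4.28 = 12878.5 kN·m/m
FS = M_R / M_D = 30949.4 / 12878.5 = 2.403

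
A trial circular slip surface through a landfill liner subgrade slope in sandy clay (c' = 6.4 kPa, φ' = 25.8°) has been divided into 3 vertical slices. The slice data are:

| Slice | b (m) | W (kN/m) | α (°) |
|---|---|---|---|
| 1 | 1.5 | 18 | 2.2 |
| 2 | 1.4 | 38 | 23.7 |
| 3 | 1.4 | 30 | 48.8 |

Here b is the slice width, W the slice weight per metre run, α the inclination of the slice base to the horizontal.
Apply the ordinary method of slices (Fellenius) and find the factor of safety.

Ordinary method of slices: FS = Σ[c'·Δl_i + (W_i cosα_i)·tanφ'] / Σ W_i sinα_i, with Δl_i = b_i / cosα_i.
Slice 1: Δl = 1.5/cos2.2° = 1.501 m; N'_1 = 18·cos2.2° = 18.0; c'Δl = 9.61; W sinα = 0.7
Slice 2: Δl = 1.4/cos23.7° = 1.529 m; N'_2 = 38·cos23.7° = 34.8; c'Δl = 9.79; W sinα = 15.3
Slice 3: Δl = 1.4/cos48.8° = 2.125 m; N'_3 = 30·cos48.8° = 19.8; c'Δl = 13.60; W sinα = 22.6
Σc'Δl = 33.0 kN/m; ΣN' = 72.5 kN/m; ΣW sinα = 38.5 kN/m
Resisting = 33.0 + 72.5·tan25.8° = 33.0 + 35.1 = 68.1 kN/m
FS = 68.1 / 38.5 = 1.766

FS = 1.77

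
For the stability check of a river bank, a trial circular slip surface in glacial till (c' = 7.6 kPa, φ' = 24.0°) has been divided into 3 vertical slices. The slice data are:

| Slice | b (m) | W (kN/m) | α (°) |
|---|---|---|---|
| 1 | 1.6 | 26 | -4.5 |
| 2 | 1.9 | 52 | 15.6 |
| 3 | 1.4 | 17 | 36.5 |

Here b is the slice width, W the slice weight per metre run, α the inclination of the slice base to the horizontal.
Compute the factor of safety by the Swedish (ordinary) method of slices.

FS = 3.64

Ordinary method of slices: FS = Σ[c'·Δl_i + (W_i cosα_i)·tanφ'] / Σ W_i sinα_i, with Δl_i = b_i / cosα_i.
Slice 1: Δl = 1.6/cos(-4.5°) = 1.605 m; N'_1 = 26·cos(-4.5°) = 25.9; c'Δl = 12.20; W sinα = -2.0
Slice 2: Δl = 1.9/cos15.6° = 1.973 m; N'_2 = 52·cos15.6° = 50.1; c'Δl = 14.99; W sinα = 14.0
Slice 3: Δl = 1.4/cos36.5° = 1.742 m; N'_3 = 17·cos36.5° = 13.7; c'Δl = 13.24; W sinα = 10.1
Σc'Δl = 40.4 kN/m; ΣN' = 89.7 kN/m; ΣW sinα = 22.1 kN/m
Resisting = 40.4 + 89.7·tan24.0° = 40.4 + 39.9 = 80.3 kN/m
FS = 80.3 / 22.1 = 3.643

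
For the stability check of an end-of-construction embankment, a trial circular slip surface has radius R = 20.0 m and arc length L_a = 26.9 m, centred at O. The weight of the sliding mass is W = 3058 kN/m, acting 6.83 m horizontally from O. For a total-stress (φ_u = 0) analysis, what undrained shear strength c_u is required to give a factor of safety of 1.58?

FS = c_u·L_a·R / (W·d), so c_u = FS·W·d / (L_a·R).
c_u = 1.58·3058·6.83 / (26.90·20.0) = 33000.1 / 538.00 = 61.34 kPa

c_u = 61.3 kPa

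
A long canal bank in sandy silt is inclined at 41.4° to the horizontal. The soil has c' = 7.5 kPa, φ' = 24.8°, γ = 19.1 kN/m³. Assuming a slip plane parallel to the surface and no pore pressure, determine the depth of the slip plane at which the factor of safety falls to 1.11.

Setting FS = 1.11 in FS = [c' + γz cos²β tanφ'] / [γz sinβ cosβ] and solving for z:
z = c' / [γ cosβ (FS·sinβ − cosβ·tanφ')]
  = 7.5 / [19.1·cos41.4°·(1.11·sin41.4° − cos41.4°·tan24.8°)]
  = 7.5 / [19.1·0.7501·(1.11·0.6613 − 0.7501·0.4621)]
  = 7.5 / 5.5511 = 1.351 m

z = 1.35 m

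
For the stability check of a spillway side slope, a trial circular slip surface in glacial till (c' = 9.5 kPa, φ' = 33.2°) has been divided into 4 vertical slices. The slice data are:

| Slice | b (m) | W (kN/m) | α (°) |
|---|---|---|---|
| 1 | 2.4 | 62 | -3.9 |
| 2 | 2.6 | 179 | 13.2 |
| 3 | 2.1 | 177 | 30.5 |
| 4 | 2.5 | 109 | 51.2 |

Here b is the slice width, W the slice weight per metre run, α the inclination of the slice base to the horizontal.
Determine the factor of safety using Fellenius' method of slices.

FS = 1.93

Ordinary method of slices: FS = Σ[c'·Δl_i + (W_i cosα_i)·tanφ'] / Σ W_i sinα_i, with Δl_i = b_i / cosα_i.
Slice 1: Δl = 2.4/cos(-3.9°) = 2.406 m; N'_1 = 62·cos(-3.9°) = 61.9; c'Δl = 22.85; W sinα = -4.2
Slice 2: Δl = 2.6/cos13.2° = 2.671 m; N'_2 = 179·cos13.2° = 174.3; c'Δl = 25.37; W sinα = 40.9
Slice 3: Δl = 2.1/cos30.5° = 2.437 m; N'_3 = 177·cos30.5° = 152.5; c'Δl = 23.15; W sinα = 89.8
Slice 4: Δl = 2.5/cos51.2° = 3.990 m; N'_4 = 109·cos51.2° = 68.3; c'Δl = 37.90; W sinα = 84.9
Σc'Δl = 109.3 kN/m; ΣN' = 456.9 kN/m; ΣW sinα = 211.4 kN/m
Resisting = 109.3 + 456.9·tan33.2° = 109.3 + 299.0 = 408.3 kN/m
FS = 408.3 / 211.4 = 1.931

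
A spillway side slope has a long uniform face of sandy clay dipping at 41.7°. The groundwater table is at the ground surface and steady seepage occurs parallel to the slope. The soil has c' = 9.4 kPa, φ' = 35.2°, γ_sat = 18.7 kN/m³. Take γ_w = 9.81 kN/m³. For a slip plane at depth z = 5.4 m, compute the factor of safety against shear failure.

FS = 0.56

With seepage parallel to the slope and the water table at the surface, the effective normal stress on the slip plane uses the buoyant unit weight γ' = γ_sat − γ_w while the driving shear stress uses γ_sat:
FS = [c' + γ' z cos²β tanφ'] / [γ_sat z sinβ cosβ]
γ' = 18.7 − 9.81 = 8.89 kN/m³
Numerator = 9.4 + 8.89·5.4·cos²41.7°·tan35.2° = 9.4 + 8.89·5.4·0.5575·0.7054 = 28.278 kPa
Denominator = 18.7·5.4·sin41.7°·cos41.7° = 18.7·5.4·0.6652·0.7466 = 50.155 kPa
FS = 28.278 / 50.155 = 0.564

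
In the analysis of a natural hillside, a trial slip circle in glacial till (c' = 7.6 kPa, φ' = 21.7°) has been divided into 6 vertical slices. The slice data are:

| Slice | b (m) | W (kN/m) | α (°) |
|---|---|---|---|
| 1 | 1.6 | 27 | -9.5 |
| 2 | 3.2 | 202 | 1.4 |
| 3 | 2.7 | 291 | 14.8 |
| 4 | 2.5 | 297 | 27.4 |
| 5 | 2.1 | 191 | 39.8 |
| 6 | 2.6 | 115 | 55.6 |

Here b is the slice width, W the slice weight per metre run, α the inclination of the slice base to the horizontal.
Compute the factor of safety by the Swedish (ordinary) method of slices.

Ordinary method of slices: FS = Σ[c'·Δl_i + (W_i cosα_i)·tanφ'] / Σ W_i sinα_i, with Δl_i = b_i / cosα_i.
Slice 1: Δl = 1.6/cos(-9.5°) = 1.622 m; N'_1 = 27·cos(-9.5°) = 26.6; c'Δl = 12.33; W sinα = -4.5
Slice 2: Δl = 3.2/cos1.4° = 3.201 m; N'_2 = 202·cos1.4° = 201.9; c'Δl = 24.33; W sinα = 4.9
Slice 3: Δl = 2.7/cos14.8° = 2.793 m; N'_3 = 291·cos14.8° = 281.3; c'Δl = 21.22; W sinα = 74.3
Slice 4: Δl = 2.5/cos27.4° = 2.816 m; N'_4 = 297·cos27.4° = 263.7; c'Δl = 21.40; W sinα = 136.7
Slice 5: Δl = 2.1/cos39.8° = 2.733 m; N'_5 = 191·cos39.8° = 146.7; c'Δl = 20.77; W sinα = 122.3
Slice 6: Δl = 2.6/cos55.6° = 4.602 m; N'_6 = 115·cos55.6° = 65.0; c'Δl = 34.98; W sinα = 94.9
Σc'Δl = 135.0 kN/m; ΣN' = 985.3 kN/m; ΣW sinα = 428.6 kN/m
Resisting = 135.0 + 985.3·tan21.7° = 135.0 + 392.1 = 527.1 kN/m
FS = 527.1 / 428.6 = 1.230

FS = 1.23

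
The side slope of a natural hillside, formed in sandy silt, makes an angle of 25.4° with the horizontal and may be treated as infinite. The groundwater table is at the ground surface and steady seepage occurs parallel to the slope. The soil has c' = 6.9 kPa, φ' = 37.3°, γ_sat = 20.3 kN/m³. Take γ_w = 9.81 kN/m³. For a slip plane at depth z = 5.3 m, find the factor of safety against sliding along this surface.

FS = 0.99

With seepage parallel to the slope and the water table at the surface, the effective normal stress on the slip plane uses the buoyant unit weight γ' = γ_sat − γ_w while the driving shear stress uses γ_sat:
FS = [c' + γ' z cos²β tanφ'] / [γ_sat z sinβ cosβ]
γ' = 20.3 − 9.81 = 10.49 kN/m³
Numerator = 6.9 + 10.49·5.3·cos²25.4°·tan37.3° = 6.9 + 10.49·5.3·0.8160·0.7618 = 41.461 kPa
Denominator = 20.3·5.3·sin25.4°·cos25.4° = 20.3·5.3·0.4289·0.9033 = 41.688 kPa
FS = 41.461 / 41.688 = 0.995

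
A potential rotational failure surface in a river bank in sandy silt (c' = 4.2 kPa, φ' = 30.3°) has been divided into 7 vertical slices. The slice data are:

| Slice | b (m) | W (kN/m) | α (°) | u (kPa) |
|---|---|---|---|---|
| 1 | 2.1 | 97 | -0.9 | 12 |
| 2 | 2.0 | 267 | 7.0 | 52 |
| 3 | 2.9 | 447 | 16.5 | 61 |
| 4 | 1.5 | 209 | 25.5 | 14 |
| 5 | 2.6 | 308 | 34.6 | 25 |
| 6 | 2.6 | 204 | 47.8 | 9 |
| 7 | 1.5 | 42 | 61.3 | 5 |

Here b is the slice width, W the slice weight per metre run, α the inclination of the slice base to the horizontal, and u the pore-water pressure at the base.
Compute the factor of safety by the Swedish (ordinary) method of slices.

Ordinary method of slices: FS = Σ[c'·Δl_i + (W_i cosα_i − u_i·Δl_i)·tanφ'] / Σ W_i sinα_i, with Δl_i = b_i / cosα_i.
Slice 1: Δl = 2.1/cos(-0.9°) = 2.100 m; N'_1 = 97·cos(-0.9°) − 12·2.100 = 71.8; c'Δl = 8.82; W sinα = -1.5
Slice 2: Δl = 2.0/cos7.0° = 2.015 m; N'_2 = 267·cos7.0° − 52·2.015 = 160.2; c'Δl = 8.46; W sinα = 32.5
Slice 3: Δl = 2.9/cos16.5° = 3.025 m; N'_3 = 447·cos16.5° − 61·3.025 = 244.1; c'Δl = 12.70; W sinα = 127.0
Slice 4: Δl = 1.5/cos25.5° = 1.662 m; N'_4 = 209·cos25.5° − 14·1.662 = 165.4; c'Δl = 6.98; W sinα = 90.0
Slice 5: Δl = 2.6/cos34.6° = 3.159 m; N'_5 = 308·cos34.6° − 25·3.159 = 174.6; c'Δl = 13.27; W sinα = 174.9
Slice 6: Δl = 2.6/cos47.8° = 3.871 m; N'_6 = 204·cos47.8° − 9·3.871 = 102.2; c'Δl = 16.26; W sinα = 151.1
Slice 7: Δl = 1.5/cos61.3° = 3.124 m; N'_7 = 42·cos61.3° − 5·3.124 = 4.6; c'Δl = 13.12; W sinα = 36.8
Σc'Δl = 79.6 kN/m; ΣN' = 922.8 kN/m; ΣW sinα = 610.8 kN/m
Resisting = 79.6 + 922.8·tan30.3° = 79.6 + 539.2 = 618.8 kN/m
FS = 618.8 / 610.8 = 1.013

FS = 1.01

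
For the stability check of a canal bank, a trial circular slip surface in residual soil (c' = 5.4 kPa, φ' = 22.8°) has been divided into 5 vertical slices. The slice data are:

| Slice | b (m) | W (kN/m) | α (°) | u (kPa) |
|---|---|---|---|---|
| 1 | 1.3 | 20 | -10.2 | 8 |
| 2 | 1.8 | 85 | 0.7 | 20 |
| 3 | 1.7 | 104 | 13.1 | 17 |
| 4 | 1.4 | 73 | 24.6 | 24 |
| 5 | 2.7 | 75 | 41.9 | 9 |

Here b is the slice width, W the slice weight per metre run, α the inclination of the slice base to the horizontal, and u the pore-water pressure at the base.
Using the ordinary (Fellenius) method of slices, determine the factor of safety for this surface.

FS = 1.29

Ordinary method of slices: FS = Σ[c'·Δl_i + (W_i cosα_i − u_i·Δl_i)·tanφ'] / Σ W_i sinα_i, with Δl_i = b_i / cosα_i.
Slice 1: Δl = 1.3/cos(-10.2°) = 1.321 m; N'_1 = 20·cos(-10.2°) − 8·1.321 = 9.1; c'Δl = 7.13; W sinα = -3.5
Slice 2: Δl = 1.8/cos0.7° = 1.800 m; N'_2 = 85·cos0.7° − 20·1.800 = 49.0; c'Δl = 9.72; W sinα = 1.0
Slice 3: Δl = 1.7/cos13.1° = 1.745 m; N'_3 = 104·cos13.1° − 17·1.745 = 71.6; c'Δl = 9.43; W sinα = 23.6
Slice 4: Δl = 1.4/cos24.6° = 1.540 m; N'_4 = 73·cos24.6° − 24·1.540 = 29.4; c'Δl = 8.31; W sinα = 30.4
Slice 5: Δl = 2.7/cos41.9° = 3.628 m; N'_5 = 75·cos41.9° − 9·3.628 = 23.2; c'Δl = 19.59; W sinα = 50.1
Σc'Δl = 54.2 kN/m; ΣN' = 182.3 kN/m; ΣW sinα = 101.5 kN/m
Resisting = 54.2 + 182.3·tan22.8° = 54.2 + 76.6 = 130.8 kN/m
FS = 130.8 / 101.5 = 1.288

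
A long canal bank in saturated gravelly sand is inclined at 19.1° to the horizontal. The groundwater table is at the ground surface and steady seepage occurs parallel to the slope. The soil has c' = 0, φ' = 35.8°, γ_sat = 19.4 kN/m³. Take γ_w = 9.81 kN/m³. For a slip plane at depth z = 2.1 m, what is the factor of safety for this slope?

FS = 1.03

With seepage parallel to the slope and the water table at the surface, the effective normal stress on the slip plane uses the buoyant unit weight γ' = γ_sat − γ_w while the driving shear stress uses γ_sat:
FS = [c' + γ' z cos²β tanφ'] / [γ_sat z sinβ cosβ]
(For c' = 0 this reduces to FS = (γ'/γ_sat)·tanφ'/tanβ.)
γ' = 19.4 − 9.81 = 9.59 kN/m³
Numerator = 0.0 + 9.59·2.1·cos²19.1°·tan35.8° = 0.0 + 9.59·2.1·0.8929·0.7212 = 12.970 kPa
Denominator = 19.4·2.1·sin19.1°·cos19.1° = 19.4·2.1·0.3272·0.9449 = 12.597 kPa
FS = 12.970 / 12.597 = 1.030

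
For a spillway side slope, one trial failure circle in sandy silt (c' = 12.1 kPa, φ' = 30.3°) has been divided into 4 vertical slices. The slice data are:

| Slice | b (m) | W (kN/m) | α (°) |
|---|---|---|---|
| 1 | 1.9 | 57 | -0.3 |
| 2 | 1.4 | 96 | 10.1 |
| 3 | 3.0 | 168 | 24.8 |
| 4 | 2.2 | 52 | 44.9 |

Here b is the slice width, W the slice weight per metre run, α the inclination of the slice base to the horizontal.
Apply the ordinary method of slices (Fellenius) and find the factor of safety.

Ordinary method of slices: FS = Σ[c'·Δl_i + (W_i cosα_i)·tanφ'] / Σ W_i sinα_i, with Δl_i = b_i / cosα_i.
Slice 1: Δl = 1.9/cos(-0.3°) = 1.900 m; N'_1 = 57·cos(-0.3°) = 57.0; c'Δl = 22.99; W sinα = -0.3
Slice 2: Δl = 1.4/cos10.1° = 1.422 m; N'_2 = 96·cos10.1° = 94.5; c'Δl = 17.21; W sinα = 16.8
Slice 3: Δl = 3.0/cos24.8° = 3.305 m; N'_3 = 168·cos24.8° = 152.5; c'Δl = 39.99; W sinα = 70.5
Slice 4: Δl = 2.2/cos44.9° = 3.106 m; N'_4 = 52·cos44.9° = 36.8; c'Δl = 37.58; W sinα = 36.7
Σc'Δl = 117.8 kN/m; ΣN' = 340.9 kN/m; ΣW sinα = 123.7 kN/m
Resisting = 117.8 + 340.9·tan30.3° = 117.8 + 199.2 = 316.9 kN/m
FS = 316.9 / 123.7 = 2.562

FS = 2.56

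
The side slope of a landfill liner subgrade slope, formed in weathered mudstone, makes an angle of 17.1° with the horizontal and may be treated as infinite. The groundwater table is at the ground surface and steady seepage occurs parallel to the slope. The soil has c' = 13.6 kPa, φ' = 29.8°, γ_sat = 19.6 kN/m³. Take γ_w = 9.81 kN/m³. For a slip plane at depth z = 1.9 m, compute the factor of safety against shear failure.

With seepage parallel to the slope and the water table at the surface, the effective normal stress on the slip plane uses the buoyant unit weight γ' = γ_sat − γ_w while the driving shear stress uses γ_sat:
FS = [c' + γ' z cos²β tanφ'] / [γ_sat z sinβ cosβ]
γ' = 19.6 − 9.81 = 9.79 kN/m³
Numerator = 13.6 + 9.79·1.9·cos²17.1°·tan29.8° = 13.6 + 9.79·1.9·0.9135·0.5727 = 23.332 kPa
Denominator = 19.6·1.9·sin17.1°·cos17.1° = 19.6·1.9·0.2940·0.9558 = 10.466 kPa
FS = 23.332 / 10.466 = 2.229

FS = 2.23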